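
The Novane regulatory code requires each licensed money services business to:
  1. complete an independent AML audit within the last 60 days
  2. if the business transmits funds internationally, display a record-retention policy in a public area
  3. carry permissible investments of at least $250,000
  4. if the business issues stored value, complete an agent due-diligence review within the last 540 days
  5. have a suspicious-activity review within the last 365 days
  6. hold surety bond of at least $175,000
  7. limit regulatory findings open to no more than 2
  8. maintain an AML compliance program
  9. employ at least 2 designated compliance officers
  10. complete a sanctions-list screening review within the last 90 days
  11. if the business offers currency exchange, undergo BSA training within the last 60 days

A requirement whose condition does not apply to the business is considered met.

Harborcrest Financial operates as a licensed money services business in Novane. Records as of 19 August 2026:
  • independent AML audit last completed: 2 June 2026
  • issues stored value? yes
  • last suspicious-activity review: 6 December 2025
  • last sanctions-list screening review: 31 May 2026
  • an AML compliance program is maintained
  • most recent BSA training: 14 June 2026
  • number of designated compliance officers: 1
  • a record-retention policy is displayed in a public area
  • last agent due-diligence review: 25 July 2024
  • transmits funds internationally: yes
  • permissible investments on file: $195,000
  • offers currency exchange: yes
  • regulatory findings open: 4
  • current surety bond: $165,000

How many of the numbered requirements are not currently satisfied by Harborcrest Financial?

7

1. independent AML audit 78 days ago vs limit 60 → not met
2. condition 'transmits funds internationally' holds; record-retention policy present → met
3. permissible investments $195,000 < $250,000 → not met
4. condition 'issues stored value' holds; agent due-diligence review 755 days ago vs limit 540 → not met
5. suspicious-activity review 256 days ago vs limit 365 → met
6. surety bond $165,000 < $175,000 → not met
7. regulatory findings open 4 > 2 → not met
8. AML compliance program present → met
9. designated compliance officers 1 < 2 → not met
10. sanctions-list screening review 80 days ago vs limit 90 → met
11. condition 'offers currency exchange' holds; BSA training 66 days ago vs limit 60 → not met
Not met: 7 of 11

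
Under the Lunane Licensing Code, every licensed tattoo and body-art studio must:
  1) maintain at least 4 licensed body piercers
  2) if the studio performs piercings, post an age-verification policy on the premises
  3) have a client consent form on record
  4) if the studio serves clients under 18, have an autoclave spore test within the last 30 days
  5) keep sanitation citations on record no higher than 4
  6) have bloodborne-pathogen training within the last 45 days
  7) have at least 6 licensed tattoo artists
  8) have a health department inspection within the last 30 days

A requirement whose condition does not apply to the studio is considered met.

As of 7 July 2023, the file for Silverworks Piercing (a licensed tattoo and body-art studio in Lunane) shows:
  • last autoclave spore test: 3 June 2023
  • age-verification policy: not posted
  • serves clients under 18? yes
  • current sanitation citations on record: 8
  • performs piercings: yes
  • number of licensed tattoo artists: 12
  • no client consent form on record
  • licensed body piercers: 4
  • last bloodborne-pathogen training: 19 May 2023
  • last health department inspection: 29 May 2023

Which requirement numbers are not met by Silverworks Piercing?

1. licensed body piercers 4 ≥ 4 → met
2. condition 'performs piercings' holds; age-verification policy absent → not met
3. client consent form absent → not met
4. condition 'serves clients under 18' holds; autoclave spore test 34 days ago vs limit 30 → not met
5. sanitation citations on record 8 > 4 → not met
6. bloodborne-pathogen training 49 days ago vs limit 45 → not met
7. licensed tattoo artists 12 ≥ 6 → met
8. health department inspection 39 days ago vs limit 30 → not met
Not met: 2, 3, 4, 5, 6, 8

2, 3, 4, 5, 6, 8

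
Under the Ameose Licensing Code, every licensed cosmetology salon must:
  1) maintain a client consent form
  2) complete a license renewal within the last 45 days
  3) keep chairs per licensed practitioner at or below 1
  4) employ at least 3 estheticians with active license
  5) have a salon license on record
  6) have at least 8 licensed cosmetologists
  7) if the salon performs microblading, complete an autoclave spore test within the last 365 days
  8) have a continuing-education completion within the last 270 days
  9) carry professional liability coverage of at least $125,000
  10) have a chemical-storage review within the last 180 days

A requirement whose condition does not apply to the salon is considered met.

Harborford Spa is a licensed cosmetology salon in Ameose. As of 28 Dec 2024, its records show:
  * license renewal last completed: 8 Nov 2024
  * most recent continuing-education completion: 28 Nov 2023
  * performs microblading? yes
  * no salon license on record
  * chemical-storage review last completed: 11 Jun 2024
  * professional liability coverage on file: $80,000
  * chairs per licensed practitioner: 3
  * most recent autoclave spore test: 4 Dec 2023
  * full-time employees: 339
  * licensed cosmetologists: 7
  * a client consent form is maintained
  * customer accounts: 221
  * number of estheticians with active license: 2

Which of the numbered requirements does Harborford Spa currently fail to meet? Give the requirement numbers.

2, 3, 4, 5, 6, 7, 8, 9, 10

1. client consent form present → met
2. license renewal 50 days ago vs limit 45 → not met
3. chairs per licensed practitioner 3 > 1 → not met
4. estheticians with active license 2 < 3 → not met
5. salon license absent → not met
6. licensed cosmetologists 7 < 8 → not met
7. condition 'performs microblading' holds; autoclave spore test 390 days ago vs limit 365 → not met
8. continuing-education completion 396 days ago vs limit 270 → not met
9. professional liability coverage $80,000 < $125,000 → not met
10. chemical-storage review 200 days ago vs limit 180 → not met
Not met: 2, 3, 4, 5, 6, 7, 8, 9, 10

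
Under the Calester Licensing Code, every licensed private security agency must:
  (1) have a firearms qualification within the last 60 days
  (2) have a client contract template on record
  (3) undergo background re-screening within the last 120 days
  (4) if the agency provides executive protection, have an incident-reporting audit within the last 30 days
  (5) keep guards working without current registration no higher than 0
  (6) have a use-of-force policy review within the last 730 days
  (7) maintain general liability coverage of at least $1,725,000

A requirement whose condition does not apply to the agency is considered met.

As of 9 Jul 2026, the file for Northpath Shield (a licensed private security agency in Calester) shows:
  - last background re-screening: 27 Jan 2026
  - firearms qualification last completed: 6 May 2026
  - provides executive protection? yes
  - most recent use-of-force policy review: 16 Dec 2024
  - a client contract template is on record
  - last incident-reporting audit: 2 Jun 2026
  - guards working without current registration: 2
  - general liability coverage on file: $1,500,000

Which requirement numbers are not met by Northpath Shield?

1. firearms qualification 64 days ago vs limit 60 → not met
2. client contract template present → met
3. background re-screening 163 days ago vs limit 120 → not met
4. condition 'provides executive protection' holds; incident-reporting audit 37 days ago vs limit 30 → not met
5. guards working without current registration 2 > 0 → not met
6. use-of-force policy review 570 days ago vs limit 730 → met
7. general liability coverage $1,500,000 < $1,725,000 → not met
Not met: 1, 3, 4, 5, 7

1, 3, 4, 5, 7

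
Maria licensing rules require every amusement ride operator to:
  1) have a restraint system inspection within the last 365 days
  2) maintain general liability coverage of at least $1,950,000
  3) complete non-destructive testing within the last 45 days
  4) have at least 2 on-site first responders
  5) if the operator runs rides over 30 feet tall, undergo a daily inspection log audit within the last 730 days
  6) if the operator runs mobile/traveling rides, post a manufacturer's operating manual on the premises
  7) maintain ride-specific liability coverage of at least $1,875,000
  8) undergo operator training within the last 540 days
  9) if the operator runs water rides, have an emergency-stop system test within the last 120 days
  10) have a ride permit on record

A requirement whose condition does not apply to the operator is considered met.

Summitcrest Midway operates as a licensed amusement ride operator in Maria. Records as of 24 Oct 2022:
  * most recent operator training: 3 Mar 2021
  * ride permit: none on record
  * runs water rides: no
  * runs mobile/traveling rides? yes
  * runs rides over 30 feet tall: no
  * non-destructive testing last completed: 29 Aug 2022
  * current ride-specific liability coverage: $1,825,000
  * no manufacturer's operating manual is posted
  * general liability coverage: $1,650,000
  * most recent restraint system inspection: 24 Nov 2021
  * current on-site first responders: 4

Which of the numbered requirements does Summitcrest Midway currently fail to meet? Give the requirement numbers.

1. restraint system inspection 334 days ago vs limit 365 → met
2. general liability coverage $1,650,000 < $1,950,000 → not met
3. non-destructive testing 56 days ago vs limit 45 → not met
4. on-site first responders 4 ≥ 2 → met
5. condition 'runs rides over 30 feet tall' does not hold → requirement n/a → met
6. condition 'runs mobile/traveling rides' holds; manufacturer's operating manual absent → not met
7. ride-specific liability coverage $1,825,000 < $1,875,000 → not met
8. operator training 600 days ago vs limit 540 → not met
9. condition 'runs water rides' does not hold → requirement n/a → met
10. ride permit absent → not met
Not met: 2, 3, 6, 7, 8, 10

2, 3, 6, 7, 8, 10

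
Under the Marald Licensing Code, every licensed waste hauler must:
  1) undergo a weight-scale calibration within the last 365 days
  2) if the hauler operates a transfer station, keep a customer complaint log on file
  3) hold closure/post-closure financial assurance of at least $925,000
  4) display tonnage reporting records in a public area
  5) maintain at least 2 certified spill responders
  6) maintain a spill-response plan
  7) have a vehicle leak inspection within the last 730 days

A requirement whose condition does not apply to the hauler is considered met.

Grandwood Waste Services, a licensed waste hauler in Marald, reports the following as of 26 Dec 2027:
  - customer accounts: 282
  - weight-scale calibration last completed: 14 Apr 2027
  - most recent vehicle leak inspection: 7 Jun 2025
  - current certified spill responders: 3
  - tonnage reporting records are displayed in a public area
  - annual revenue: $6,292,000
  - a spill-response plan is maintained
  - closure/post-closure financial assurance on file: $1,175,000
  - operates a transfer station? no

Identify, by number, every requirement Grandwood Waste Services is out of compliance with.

7

1. weight-scale calibration 256 days ago vs limit 365 → met
2. condition 'operates a transfer station' does not hold → requirement n/a → met
3. closure/post-closure financial assurance $1,175,000 ≥ $925,000 → met
4. tonnage reporting records present → met
5. certified spill responders 3 ≥ 2 → met
6. spill-response plan present → met
7. vehicle leak inspection 932 days ago vs limit 730 → not met
Not met: 7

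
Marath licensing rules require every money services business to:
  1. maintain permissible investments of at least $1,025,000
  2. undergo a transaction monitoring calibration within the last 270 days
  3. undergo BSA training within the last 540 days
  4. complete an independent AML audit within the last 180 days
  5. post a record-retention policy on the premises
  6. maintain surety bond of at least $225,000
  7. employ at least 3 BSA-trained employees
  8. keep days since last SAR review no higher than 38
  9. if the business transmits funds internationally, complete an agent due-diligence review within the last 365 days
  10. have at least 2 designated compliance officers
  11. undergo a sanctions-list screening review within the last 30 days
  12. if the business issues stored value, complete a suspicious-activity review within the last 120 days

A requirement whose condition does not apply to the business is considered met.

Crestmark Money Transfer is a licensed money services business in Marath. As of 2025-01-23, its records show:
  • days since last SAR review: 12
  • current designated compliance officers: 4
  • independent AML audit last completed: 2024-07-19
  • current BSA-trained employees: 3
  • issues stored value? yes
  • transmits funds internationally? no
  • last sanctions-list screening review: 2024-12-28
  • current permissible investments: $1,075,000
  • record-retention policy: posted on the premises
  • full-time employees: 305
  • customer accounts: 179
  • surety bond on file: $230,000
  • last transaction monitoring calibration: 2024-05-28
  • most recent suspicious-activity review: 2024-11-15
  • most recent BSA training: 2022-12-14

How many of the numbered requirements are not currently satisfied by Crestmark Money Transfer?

1. permissible investments $1,075,000 ≥ $1,025,000 → met
2. transaction monitoring calibration 240 days ago vs limit 270 → met
3. BSA training 771 days ago vs limit 540 → not met
4. independent AML audit 188 days ago vs limit 180 → not met
5. record-retention policy present → met
6. surety bond $230,000 ≥ $225,000 → met
7. BSA-trained employees 3 ≥ 3 → met
8. days since last SAR review 12 ≤ 38 → met
9. condition 'transmits funds internationally' does not hold → requirement n/a → met
10. designated compliance officers 4 ≥ 2 → met
11. sanctions-list screening review 26 days ago vs limit 30 → met
12. condition 'issues stored value' holds; suspicious-activity review 69 days ago vs limit 120 → met
Not met: 2 of 12

2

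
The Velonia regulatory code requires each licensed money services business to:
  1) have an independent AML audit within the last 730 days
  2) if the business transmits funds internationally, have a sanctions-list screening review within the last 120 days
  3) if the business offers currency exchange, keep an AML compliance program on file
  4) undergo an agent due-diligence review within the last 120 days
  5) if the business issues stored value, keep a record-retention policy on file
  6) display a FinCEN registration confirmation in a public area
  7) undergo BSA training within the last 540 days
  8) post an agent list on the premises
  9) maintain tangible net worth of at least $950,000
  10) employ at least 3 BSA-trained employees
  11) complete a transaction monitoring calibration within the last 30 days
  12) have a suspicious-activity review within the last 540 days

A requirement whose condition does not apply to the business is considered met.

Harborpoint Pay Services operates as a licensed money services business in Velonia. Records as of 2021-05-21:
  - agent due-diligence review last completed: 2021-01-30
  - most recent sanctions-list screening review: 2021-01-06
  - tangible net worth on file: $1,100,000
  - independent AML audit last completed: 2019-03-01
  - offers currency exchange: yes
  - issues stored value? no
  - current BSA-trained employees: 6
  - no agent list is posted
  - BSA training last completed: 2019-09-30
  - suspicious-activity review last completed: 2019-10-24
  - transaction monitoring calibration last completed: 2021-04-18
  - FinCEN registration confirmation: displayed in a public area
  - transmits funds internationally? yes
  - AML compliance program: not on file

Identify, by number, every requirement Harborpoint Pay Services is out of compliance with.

1. independent AML audit 812 days ago vs limit 730 → not met
2. condition 'transmits funds internationally' holds; sanctions-list screening review 135 days ago vs limit 120 → not met
3. condition 'offers currency exchange' holds; AML compliance program absent → not met
4. agent due-diligence review 111 days ago vs limit 120 → met
5. condition 'issues stored value' does not hold → requirement n/a → met
6. FinCEN registration confirmation present → met
7. BSA training 599 days ago vs limit 540 → not met
8. agent list absent → not met
9. tangible net worth $1,100,000 ≥ $950,000 → met
10. BSA-trained employees 6 ≥ 3 → met
11. transaction monitoring calibration 33 days ago vs limit 30 → not met
12. suspicious-activity review 575 days ago vs limit 540 → not met
Not met: 1, 2, 3, 7, 8, 11, 12

1, 2, 3, 7, 8, 11, 12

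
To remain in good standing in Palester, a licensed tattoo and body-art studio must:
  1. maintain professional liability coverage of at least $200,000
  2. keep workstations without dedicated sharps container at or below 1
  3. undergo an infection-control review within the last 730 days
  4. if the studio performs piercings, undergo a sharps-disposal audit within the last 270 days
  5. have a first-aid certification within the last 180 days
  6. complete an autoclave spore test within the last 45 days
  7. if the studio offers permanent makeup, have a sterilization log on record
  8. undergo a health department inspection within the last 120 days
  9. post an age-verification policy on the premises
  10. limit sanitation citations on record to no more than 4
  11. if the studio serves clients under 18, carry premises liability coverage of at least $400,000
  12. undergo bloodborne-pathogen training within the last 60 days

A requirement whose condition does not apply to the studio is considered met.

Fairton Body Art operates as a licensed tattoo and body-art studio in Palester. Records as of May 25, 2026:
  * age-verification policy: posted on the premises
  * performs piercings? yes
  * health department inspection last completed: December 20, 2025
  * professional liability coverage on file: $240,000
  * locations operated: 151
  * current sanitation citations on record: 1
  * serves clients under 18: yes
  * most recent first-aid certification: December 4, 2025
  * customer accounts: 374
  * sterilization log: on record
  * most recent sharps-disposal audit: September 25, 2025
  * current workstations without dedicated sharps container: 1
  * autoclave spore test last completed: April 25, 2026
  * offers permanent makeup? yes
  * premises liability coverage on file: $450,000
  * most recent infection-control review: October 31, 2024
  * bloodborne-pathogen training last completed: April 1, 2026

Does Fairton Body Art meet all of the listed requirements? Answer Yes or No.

1. professional liability coverage $240,000 ≥ $200,000 → met
2. workstations without dedicated sharps container 1 ≤ 1 → met
3. infection-control review 571 days ago vs limit 730 → met
4. condition 'performs piercings' holds; sharps-disposal audit 242 days ago vs limit 270 → met
5. first-aid certification 172 days ago vs limit 180 → met
6. autoclave spore test 30 days ago vs limit 45 → met
7. condition 'offers permanent makeup' holds; sterilization log present → met
8. health department inspection 156 days ago vs limit 120 → not met
9. age-verification policy present → met
10. sanitation citations on record 1 ≤ 4 → met
11. condition 'serves clients under 18' holds; premises liability coverage $450,000 ≥ $400,000 → met
12. bloodborne-pathogen training 54 days ago vs limit 60 → met
Not met: 8

No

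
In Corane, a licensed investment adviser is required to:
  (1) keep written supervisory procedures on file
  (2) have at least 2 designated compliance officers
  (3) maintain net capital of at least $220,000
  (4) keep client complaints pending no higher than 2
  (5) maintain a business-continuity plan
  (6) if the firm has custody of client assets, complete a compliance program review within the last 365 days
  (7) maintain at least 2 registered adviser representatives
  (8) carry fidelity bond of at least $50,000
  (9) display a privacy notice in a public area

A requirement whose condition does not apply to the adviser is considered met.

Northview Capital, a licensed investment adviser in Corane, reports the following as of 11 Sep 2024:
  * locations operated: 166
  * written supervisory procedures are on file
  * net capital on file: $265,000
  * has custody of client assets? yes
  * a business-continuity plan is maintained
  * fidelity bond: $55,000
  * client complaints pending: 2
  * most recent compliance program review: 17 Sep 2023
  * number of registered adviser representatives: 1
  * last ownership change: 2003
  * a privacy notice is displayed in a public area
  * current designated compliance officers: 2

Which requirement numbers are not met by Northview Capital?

1. written supervisory procedures present → met
2. designated compliance officers 2 ≥ 2 → met
3. net capital $265,000 ≥ $220,000 → met
4. client complaints pending 2 ≤ 2 → met
5. business-continuity plan present → met
6. condition 'has custody of client assets' holds; compliance program review 360 days ago vs limit 365 → met
7. registered adviser representatives 1 < 2 → not met
8. fidelity bond $55,000 ≥ $50,000 → met
9. privacy notice present → met
Not met: 7

7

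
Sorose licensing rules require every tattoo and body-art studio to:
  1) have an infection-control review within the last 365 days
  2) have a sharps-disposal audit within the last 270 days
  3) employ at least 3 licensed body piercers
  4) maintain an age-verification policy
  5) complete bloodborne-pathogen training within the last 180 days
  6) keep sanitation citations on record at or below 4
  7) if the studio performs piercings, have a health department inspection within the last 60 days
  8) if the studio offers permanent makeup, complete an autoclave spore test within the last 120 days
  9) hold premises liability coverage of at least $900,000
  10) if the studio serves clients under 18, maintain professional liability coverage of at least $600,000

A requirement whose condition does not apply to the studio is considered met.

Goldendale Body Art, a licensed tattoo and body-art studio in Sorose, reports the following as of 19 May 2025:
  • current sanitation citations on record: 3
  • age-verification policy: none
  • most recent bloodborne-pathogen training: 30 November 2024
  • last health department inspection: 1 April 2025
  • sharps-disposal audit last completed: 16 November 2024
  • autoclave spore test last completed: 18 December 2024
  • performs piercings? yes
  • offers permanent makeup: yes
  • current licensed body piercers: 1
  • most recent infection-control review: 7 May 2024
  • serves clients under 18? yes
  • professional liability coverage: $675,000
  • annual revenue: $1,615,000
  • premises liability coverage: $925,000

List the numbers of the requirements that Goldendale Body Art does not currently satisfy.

1. infection-control review 377 days ago vs limit 365 → not met
2. sharps-disposal audit 184 days ago vs limit 270 → met
3. licensed body piercers 1 < 3 → not met
4. age-verification policy absent → not met
5. bloodborne-pathogen training 170 days ago vs limit 180 → met
6. sanitation citations on record 3 ≤ 4 → met
7. condition 'performs piercings' holds; health department inspection 48 days ago vs limit 60 → met
8. condition 'offers permanent makeup' holds; autoclave spore test 152 days ago vs limit 120 → not met
9. premises liability coverage $925,000 ≥ $900,000 → met
10. condition 'serves clients under 18' holds; professional liability coverage $675,000 ≥ $600,000 → met
Not met: 1, 3, 4, 8

1, 3, 4, 8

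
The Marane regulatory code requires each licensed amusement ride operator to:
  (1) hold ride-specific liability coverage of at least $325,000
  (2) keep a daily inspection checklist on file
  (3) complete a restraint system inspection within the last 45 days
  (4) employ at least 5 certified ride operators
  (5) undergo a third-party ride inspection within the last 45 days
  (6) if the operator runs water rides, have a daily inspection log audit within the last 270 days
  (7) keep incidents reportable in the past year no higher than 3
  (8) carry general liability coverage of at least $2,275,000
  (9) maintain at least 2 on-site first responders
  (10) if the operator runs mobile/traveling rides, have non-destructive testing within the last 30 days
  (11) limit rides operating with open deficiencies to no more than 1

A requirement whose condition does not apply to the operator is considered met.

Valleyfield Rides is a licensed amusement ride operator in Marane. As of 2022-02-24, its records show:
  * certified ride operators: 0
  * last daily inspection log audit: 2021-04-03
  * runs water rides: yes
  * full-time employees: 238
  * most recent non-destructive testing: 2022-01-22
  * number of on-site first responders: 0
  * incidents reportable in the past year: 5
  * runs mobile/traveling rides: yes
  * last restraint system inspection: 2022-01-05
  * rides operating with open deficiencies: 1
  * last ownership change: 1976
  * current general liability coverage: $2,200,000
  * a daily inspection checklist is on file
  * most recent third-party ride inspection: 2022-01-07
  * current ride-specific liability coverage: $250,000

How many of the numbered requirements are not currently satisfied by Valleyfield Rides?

9

1. ride-specific liability coverage $250,000 < $325,000 → not met
2. daily inspection checklist present → met
3. restraint system inspection 50 days ago vs limit 45 → not met
4. certified ride operators 0 < 5 → not met
5. third-party ride inspection 48 days ago vs limit 45 → not met
6. condition 'runs water rides' holds; daily inspection log audit 327 days ago vs limit 270 → not met
7. incidents reportable in the past year 5 > 3 → not met
8. general liability coverage $2,200,000 < $2,275,000 → not met
9. on-site first responders 0 < 2 → not met
10. condition 'runs mobile/traveling rides' holds; non-destructive testing 33 days ago vs limit 30 → not met
11. rides operating with open deficiencies 1 ≤ 1 → met
Not met: 9 of 11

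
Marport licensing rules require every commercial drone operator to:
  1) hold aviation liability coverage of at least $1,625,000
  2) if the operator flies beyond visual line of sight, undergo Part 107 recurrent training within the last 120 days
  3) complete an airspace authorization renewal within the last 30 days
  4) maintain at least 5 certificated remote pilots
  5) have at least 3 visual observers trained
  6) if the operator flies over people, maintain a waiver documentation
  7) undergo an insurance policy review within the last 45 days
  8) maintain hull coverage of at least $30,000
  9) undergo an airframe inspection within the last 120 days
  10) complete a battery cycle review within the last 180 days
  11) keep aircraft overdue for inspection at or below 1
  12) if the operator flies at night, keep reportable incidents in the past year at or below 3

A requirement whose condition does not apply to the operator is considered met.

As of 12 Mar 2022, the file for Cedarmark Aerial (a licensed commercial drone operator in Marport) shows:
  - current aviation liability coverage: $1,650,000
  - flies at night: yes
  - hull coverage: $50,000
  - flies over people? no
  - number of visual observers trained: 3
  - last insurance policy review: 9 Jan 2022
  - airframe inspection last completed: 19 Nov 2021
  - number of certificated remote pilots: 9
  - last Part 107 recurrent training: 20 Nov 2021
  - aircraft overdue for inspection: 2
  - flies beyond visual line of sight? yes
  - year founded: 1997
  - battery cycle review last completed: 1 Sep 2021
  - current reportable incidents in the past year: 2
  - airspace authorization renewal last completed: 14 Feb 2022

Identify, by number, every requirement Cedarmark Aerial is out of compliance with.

1. aviation liability coverage $1,650,000 ≥ $1,625,000 → met
2. condition 'flies beyond visual line of sight' holds; Part 107 recurrent training 112 days ago vs limit 120 → met
3. airspace authorization renewal 26 days ago vs limit 30 → met
4. certificated remote pilots 9 ≥ 5 → met
5. visual observers trained 3 ≥ 3 → met
6. condition 'flies over people' does not hold → requirement n/a → met
7. insurance policy review 62 days ago vs limit 45 → not met
8. hull coverage $50,000 ≥ $30,000 → met
9. airframe inspection 113 days ago vs limit 120 → met
10. battery cycle review 192 days ago vs limit 180 → not met
11. aircraft overdue for inspection 2 > 1 → not met
12. condition 'flies at night' holds; reportable incidents in the past year 2 ≤ 3 → met
Not met: 7, 10, 11

7, 10, 11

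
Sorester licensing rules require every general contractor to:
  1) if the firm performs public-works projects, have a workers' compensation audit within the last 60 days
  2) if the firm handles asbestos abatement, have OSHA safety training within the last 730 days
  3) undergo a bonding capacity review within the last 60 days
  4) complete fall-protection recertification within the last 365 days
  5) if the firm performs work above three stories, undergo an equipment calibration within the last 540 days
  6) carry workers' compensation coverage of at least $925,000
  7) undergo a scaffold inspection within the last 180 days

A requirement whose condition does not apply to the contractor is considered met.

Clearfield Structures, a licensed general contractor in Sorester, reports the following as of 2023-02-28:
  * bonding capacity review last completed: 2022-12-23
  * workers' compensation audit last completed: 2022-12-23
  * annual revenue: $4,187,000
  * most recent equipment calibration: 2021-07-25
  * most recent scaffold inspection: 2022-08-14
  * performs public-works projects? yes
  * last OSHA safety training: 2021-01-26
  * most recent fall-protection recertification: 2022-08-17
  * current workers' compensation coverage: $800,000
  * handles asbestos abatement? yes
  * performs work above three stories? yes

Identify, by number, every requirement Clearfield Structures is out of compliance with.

1, 2, 3, 5, 6, 7

1. condition 'performs public-works projects' holds; workers' compensation audit 67 days ago vs limit 60 → not met
2. condition 'handles asbestos abatement' holds; OSHA safety training 763 days ago vs limit 730 → not met
3. bonding capacity review 67 days ago vs limit 60 → not met
4. fall-protection recertification 195 days ago vs limit 365 → met
5. condition 'performs work above three stories' holds; equipment calibration 583 days ago vs limit 540 → not met
6. workers' compensation coverage $800,000 < $925,000 → not met
7. scaffold inspection 198 days ago vs limit 180 → not met
Not met: 1, 2, 3, 5, 6, 7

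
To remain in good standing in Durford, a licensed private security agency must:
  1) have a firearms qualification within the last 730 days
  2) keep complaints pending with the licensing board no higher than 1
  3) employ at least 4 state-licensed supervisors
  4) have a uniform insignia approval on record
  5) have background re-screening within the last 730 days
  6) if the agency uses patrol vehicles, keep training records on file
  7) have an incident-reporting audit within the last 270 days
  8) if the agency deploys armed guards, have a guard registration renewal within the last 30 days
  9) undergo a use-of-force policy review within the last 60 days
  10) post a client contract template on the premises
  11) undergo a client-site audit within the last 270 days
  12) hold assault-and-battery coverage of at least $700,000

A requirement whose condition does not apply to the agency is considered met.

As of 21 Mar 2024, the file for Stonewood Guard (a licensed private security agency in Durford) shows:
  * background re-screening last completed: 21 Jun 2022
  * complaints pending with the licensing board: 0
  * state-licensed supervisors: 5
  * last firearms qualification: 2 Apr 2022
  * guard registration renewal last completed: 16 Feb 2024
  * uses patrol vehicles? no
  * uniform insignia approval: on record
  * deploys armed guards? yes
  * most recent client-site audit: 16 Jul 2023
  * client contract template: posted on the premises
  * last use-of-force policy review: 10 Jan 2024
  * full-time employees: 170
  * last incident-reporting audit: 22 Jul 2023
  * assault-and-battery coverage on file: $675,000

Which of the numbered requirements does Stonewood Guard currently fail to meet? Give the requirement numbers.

8, 9, 12

1. firearms qualification 719 days ago vs limit 730 → met
2. complaints pending with the licensing board 0 ≤ 1 → met
3. state-licensed supervisors 5 ≥ 4 → met
4. uniform insignia approval present → met
5. background re-screening 639 days ago vs limit 730 → met
6. condition 'uses patrol vehicles' does not hold → requirement n/a → met
7. incident-reporting audit 243 days ago vs limit 270 → met
8. condition 'deploys armed guards' holds; guard registration renewal 34 days ago vs limit 30 → not met
9. use-of-force policy review 71 days ago vs limit 60 → not met
10. client contract template present → met
11. client-site audit 249 days ago vs limit 270 → met
12. assault-and-battery coverage $675,000 < $700,000 → not met
Not met: 8, 9, 12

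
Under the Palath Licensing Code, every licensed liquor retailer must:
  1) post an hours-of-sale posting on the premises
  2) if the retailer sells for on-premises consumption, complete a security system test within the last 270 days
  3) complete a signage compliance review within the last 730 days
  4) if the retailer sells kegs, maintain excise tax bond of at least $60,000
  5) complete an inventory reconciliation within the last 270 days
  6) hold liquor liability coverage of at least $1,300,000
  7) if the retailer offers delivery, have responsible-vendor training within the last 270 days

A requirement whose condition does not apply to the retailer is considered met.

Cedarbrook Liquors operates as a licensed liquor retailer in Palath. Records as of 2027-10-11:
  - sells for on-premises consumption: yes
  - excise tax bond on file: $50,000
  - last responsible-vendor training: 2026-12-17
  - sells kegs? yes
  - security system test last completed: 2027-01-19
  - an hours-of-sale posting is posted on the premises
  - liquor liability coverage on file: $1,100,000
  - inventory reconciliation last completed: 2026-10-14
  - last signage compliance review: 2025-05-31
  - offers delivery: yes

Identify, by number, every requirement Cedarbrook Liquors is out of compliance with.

1. hours-of-sale posting present → met
2. condition 'sells for on-premises consumption' holds; security system test 265 days ago vs limit 270 → met
3. signage compliance review 863 days ago vs limit 730 → not met
4. condition 'sells kegs' holds; excise tax bond $50,000 < $60,000 → not met
5. inventory reconciliation 362 days ago vs limit 270 → not met
6. liquor liability coverage $1,100,000 < $1,300,000 → not met
7. condition 'offers delivery' holds; responsible-vendor training 298 days ago vs limit 270 → not met
Not met: 3, 4, 5, 6, 7

3, 4, 5, 6, 7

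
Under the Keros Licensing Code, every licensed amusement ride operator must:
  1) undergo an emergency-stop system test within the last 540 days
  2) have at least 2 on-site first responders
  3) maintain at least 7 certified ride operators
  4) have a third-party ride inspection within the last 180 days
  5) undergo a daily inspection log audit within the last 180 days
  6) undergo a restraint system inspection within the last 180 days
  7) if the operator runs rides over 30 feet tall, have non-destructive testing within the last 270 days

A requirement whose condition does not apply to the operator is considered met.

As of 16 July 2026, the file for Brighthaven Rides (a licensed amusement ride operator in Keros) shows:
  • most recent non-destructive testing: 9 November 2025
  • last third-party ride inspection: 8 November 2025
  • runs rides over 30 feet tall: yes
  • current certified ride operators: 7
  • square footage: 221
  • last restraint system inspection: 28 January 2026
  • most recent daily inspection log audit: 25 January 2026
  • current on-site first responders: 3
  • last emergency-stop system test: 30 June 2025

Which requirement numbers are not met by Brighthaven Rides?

1. emergency-stop system test 381 days ago vs limit 540 → met
2. on-site first responders 3 ≥ 2 → met
3. certified ride operators 7 ≥ 7 → met
4. third-party ride inspection 250 days ago vs limit 180 → not met
5. daily inspection log audit 172 days ago vs limit 180 → met
6. restraint system inspection 169 days ago vs limit 180 → met
7. condition 'runs rides over 30 feet tall' holds; non-destructive testing 249 days ago vs limit 270 → met
Not met: 4

4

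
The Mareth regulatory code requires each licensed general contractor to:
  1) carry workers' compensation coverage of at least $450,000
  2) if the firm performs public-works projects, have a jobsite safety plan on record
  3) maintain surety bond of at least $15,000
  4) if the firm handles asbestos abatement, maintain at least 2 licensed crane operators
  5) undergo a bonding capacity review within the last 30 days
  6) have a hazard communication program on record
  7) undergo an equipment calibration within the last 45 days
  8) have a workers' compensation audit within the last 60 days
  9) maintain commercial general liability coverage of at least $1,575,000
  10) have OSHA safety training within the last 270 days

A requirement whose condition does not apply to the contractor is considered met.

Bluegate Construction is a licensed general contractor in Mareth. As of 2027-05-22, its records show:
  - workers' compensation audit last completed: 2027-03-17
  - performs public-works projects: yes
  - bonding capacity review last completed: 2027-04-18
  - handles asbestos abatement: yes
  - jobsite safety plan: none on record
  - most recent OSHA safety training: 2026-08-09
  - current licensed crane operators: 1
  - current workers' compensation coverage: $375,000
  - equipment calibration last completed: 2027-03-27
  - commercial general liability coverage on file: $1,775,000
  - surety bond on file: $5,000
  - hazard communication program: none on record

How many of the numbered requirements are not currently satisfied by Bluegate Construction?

9

1. workers' compensation coverage $375,000 < $450,000 → not met
2. condition 'performs public-works projects' holds; jobsite safety plan absent → not met
3. surety bond $5,000 < $15,000 → not met
4. condition 'handles asbestos abatement' holds; licensed crane operators 1 < 2 → not met
5. bonding capacity review 34 days ago vs limit 30 → not met
6. hazard communication program absent → not met
7. equipment calibration 56 days ago vs limit 45 → not met
8. workers' compensation audit 66 days ago vs limit 60 → not met
9. commercial general liability coverage $1,775,000 ≥ $1,575,000 → met
10. OSHA safety training 286 days ago vs limit 270 → not met
Not met: 9 of 10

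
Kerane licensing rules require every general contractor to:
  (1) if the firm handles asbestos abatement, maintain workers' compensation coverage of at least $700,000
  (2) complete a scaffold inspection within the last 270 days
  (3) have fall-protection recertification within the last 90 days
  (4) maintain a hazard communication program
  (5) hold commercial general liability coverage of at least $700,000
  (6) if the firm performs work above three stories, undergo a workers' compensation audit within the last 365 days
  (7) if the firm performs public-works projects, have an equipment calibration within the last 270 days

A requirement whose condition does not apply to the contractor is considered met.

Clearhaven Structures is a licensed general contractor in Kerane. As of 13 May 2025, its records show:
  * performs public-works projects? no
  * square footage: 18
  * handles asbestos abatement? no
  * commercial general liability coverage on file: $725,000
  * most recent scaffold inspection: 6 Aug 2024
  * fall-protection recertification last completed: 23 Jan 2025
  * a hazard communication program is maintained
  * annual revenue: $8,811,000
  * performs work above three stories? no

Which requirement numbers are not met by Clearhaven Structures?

2, 3

1. condition 'handles asbestos abatement' does not hold → requirement n/a → met
2. scaffold inspection 280 days ago vs limit 270 → not met
3. fall-protection recertification 110 days ago vs limit 90 → not met
4. hazard communication program present → met
5. commercial general liability coverage $725,000 ≥ $700,000 → met
6. condition 'performs work above three stories' does not hold → requirement n/a → met
7. condition 'performs public-works projects' does not hold → requirement n/a → met
Not met: 2, 3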